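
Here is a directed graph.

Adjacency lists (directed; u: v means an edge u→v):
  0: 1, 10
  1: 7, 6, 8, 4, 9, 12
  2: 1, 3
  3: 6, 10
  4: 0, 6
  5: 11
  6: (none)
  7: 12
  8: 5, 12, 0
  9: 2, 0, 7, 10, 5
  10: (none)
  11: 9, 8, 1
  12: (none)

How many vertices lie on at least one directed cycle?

8

A vertex is on a directed cycle iff it belongs to a strongly connected component of size ≥ 2 (or has a self-loop).
The vertices on cycles are {0, 1, 2, 4, 5, 8, 9, 11} — 8 in total.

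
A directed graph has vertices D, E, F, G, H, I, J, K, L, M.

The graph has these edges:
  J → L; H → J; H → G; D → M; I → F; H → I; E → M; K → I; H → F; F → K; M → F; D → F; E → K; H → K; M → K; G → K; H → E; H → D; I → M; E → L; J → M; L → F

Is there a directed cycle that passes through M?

M is on a cycle iff M can reach itself via ≥1 edge.
M → K → I → M — yes.

Yes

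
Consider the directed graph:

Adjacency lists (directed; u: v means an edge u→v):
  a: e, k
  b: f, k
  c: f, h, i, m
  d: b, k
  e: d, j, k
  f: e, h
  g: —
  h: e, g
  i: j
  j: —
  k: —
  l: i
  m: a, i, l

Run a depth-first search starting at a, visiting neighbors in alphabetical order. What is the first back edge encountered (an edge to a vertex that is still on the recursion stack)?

DFS from a (visiting neighbors in alphabetical order); mark gray on enter, black on exit:
a gray
  e gray
    d gray
      b gray
        f gray
          f→e: e is gray → back edge
First back edge: f → e.

f→e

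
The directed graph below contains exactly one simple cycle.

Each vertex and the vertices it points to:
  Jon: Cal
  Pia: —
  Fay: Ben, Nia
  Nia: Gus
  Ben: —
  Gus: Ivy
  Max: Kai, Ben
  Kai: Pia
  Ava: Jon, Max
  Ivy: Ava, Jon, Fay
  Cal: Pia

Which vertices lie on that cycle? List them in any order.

DFS with gray/black marking from Ivy:
Ivy gray
  Ava gray
    Jon gray
      Cal gray
        Pia gray
        Pia black
      Cal black
    Jon black
    Max gray
      Kai gray
        Kai→Pia: Pia black — skip
      Kai black
      Ben gray
      Ben black
    Max black
  Ava black
  Ivy→Jon: Jon black — skip
  Fay gray
    Fay→Ben: Ben black — skip
    Nia gray
      Gus gray
        Gus→Ivy: Ivy is gray → back edge
Back edge closes the cycle Ivy → Fay → Nia → Gus → Ivy; its vertices are {Fay, Gus, Ivy, Nia}.

Fay, Gus, Ivy, Nia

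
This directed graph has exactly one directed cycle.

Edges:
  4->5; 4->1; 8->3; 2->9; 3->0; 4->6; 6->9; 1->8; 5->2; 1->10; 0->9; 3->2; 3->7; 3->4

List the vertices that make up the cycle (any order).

1, 3, 4, 8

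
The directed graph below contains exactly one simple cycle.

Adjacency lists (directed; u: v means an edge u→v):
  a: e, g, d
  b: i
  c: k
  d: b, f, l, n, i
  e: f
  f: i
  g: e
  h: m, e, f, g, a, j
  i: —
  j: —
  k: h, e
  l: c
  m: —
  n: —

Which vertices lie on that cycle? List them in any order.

a, c, d, h, k, l

DFS with gray/black marking from k:
k gray
  h gray
    m gray
    m black
    e gray
      f gray
        i gray
        i black
      f black
    e black
    h→f: f black — skip
    g gray
      g→e: e black — skip
    g black
    a gray
      a→e: e black — skip
      a→g: g black — skip
      d gray
        b gray
          b→i: i black — skip
        b black
        d→f: f black — skip
        l gray
          c gray
            c→k: k is gray → back edge
Back edge closes the cycle k → h → a → d → l → c → k; its vertices are {a, c, d, h, k, l}.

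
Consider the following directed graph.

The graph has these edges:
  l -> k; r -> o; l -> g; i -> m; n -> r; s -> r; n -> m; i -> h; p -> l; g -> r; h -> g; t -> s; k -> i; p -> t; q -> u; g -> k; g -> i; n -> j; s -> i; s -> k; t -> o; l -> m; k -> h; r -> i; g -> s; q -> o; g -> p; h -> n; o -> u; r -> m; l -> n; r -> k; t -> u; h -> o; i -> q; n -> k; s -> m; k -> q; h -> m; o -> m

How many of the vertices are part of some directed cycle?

A vertex is on a directed cycle iff it belongs to a strongly connected component of size ≥ 2 (or has a self-loop).
The vertices on cycles are {g, h, i, k, l, n, p, r, s, t} — 10 in total.

10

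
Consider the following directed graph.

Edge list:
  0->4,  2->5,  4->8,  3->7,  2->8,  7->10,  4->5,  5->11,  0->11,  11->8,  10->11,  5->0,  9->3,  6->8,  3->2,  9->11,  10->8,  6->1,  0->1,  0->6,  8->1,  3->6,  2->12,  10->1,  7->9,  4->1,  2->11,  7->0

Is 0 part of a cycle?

0 is on a cycle iff 0 can reach itself via ≥1 edge.
0 → 4 → 5 → 0 — yes.

Yes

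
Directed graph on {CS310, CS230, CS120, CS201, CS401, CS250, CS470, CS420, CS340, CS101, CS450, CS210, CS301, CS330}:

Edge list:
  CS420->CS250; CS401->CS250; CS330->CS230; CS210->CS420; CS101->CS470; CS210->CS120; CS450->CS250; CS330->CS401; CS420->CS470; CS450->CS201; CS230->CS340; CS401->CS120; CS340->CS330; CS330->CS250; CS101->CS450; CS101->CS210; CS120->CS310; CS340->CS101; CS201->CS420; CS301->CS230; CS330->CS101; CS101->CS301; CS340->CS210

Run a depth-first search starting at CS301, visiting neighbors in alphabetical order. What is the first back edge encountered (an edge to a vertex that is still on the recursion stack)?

CS101→CS301

DFS from CS301 (visiting neighbors in alphabetical order); mark gray on enter, black on exit:
CS301 gray
  CS230 gray
    CS340 gray
      CS101 gray
        CS210 gray
          CS120 gray
            CS310 gray
            CS310 black
          CS120 black
          CS420 gray
            CS250 gray
            CS250 black
            CS470 gray
            CS470 black
          CS420 black
        CS210 black
        CS101→CS301: CS301 is gray → back edge
First back edge: CS101 → CS301.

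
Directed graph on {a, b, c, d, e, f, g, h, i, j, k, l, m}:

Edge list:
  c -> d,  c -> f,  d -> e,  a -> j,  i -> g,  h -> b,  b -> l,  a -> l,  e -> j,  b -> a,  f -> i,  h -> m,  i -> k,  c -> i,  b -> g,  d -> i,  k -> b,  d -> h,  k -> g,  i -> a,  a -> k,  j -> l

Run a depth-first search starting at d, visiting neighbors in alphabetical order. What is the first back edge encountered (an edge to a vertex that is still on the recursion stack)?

k→b

DFS from d (visiting neighbors in alphabetical order); mark gray on enter, black on exit:
d gray
  e gray
    j gray
      l gray
      l black
    j black
  e black
  h gray
    b gray
      a gray
        a→j: j black — skip
        k gray
          k→b: b is gray → back edge
First back edge: k → b.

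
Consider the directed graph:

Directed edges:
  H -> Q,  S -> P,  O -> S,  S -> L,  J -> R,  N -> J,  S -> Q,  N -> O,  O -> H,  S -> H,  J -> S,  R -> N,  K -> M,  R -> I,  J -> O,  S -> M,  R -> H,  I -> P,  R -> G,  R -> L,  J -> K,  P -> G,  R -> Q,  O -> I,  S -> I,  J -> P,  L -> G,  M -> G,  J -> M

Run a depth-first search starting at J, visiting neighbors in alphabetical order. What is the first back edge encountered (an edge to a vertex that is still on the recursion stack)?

DFS from J (visiting neighbors in alphabetical order); mark gray on enter, black on exit:
J gray
  K gray
    M gray
      G gray
      G black
    M black
  K black
  J→M: M black — skip
  O gray
    H gray
      Q gray
      Q black
    H black
    I gray
      P gray
        P→G: G black — skip
      P black
    I black
    S gray
      S→H: H black — skip
      S→I: I black — skip
      L gray
        L→G: G black — skip
      L black
      S→M: M black — skip
      S→P: P black — skip
      S→Q: Q black — skip
    S black
  O black
  J→P: P black — skip
  R gray
    R→G: G black — skip
    R→H: H black — skip
    R→I: I black — skip
    R→L: L black — skip
    N gray
      N→J: J is gray → back edge
First back edge: N → J.

N->J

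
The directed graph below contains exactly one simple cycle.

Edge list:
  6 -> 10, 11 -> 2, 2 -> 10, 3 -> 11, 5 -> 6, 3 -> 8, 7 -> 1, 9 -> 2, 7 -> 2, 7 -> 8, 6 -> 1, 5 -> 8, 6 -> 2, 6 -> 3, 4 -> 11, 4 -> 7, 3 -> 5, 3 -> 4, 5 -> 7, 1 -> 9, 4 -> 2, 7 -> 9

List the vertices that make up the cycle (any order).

3, 5, 6

DFS with gray/black marking from 6:
6 gray
  3 gray
    5 gray
      7 gray
        9 gray
          2 gray
            10 gray
            10 black
          2 black
        9 black
        8 gray
        8 black
        7→2: 2 black — skip
        1 gray
          1→9: 9 black — skip
        1 black
      7 black
      5→6: 6 is gray → back edge
Back edge closes the cycle 6 → 3 → 5 → 6; its vertices are {3, 5, 6}.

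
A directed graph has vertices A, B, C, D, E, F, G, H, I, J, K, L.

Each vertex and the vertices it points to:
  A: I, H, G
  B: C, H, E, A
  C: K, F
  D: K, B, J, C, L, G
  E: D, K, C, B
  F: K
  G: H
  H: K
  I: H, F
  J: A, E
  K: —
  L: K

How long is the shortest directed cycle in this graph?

2

For each vertex v, BFS finds the shortest path from v back to v.
The shortest such closed walk is B → E → B, length 2.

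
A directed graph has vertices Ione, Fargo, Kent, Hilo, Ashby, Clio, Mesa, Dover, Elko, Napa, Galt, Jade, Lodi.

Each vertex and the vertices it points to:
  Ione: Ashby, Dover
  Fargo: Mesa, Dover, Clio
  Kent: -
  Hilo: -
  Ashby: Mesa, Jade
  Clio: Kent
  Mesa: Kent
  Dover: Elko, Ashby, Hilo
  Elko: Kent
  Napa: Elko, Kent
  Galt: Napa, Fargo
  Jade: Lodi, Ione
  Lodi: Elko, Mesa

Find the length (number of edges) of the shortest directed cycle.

For each vertex v, BFS finds the shortest path from v back to v.
The shortest such closed walk is Ashby → Jade → Ione → Ashby, length 3.

3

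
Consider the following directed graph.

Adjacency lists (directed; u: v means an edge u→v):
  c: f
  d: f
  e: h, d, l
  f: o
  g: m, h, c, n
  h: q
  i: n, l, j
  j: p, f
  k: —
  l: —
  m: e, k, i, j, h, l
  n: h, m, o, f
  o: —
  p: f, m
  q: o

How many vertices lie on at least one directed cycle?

5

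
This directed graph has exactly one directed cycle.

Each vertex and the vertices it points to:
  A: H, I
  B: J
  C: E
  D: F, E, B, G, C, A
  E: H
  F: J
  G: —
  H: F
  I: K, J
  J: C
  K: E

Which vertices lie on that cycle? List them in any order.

C, E, F, H, J

DFS with gray/black marking from H:
H gray
  F gray
    J gray
      C gray
        E gray
          E→H: H is gray → back edge
Back edge closes the cycle H → F → J → C → E → H; its vertices are {C, E, F, H, J}.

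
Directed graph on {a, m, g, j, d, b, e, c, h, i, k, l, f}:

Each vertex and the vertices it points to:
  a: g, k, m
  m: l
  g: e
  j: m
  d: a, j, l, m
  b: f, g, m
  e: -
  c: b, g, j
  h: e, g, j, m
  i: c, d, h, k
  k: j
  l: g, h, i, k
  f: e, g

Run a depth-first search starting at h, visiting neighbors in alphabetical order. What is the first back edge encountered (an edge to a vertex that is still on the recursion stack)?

l->h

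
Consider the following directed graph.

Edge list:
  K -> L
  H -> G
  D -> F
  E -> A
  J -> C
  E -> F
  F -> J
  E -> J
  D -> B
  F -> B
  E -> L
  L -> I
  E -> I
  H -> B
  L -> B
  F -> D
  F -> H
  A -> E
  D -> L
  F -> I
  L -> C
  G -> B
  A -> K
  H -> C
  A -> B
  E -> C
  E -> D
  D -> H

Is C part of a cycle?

C lies on a cycle iff there is a path from C back to itself.
Exploring from C, it never reaches itself; equivalently, its strongly connected component is a singleton.

No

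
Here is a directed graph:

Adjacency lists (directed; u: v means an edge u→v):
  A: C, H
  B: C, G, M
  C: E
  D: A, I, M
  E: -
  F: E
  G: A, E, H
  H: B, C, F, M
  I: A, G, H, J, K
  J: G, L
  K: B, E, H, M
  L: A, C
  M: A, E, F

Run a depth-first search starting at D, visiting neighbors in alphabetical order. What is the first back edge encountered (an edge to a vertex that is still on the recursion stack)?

DFS from D (visiting neighbors in alphabetical order); mark gray on enter, black on exit:
D gray
  A gray
    C gray
      E gray
      E black
    C black
    H gray
      B gray
        B→C: C black — skip
        G gray
          G→A: A is gray → back edge
First back edge: G → A.

G->A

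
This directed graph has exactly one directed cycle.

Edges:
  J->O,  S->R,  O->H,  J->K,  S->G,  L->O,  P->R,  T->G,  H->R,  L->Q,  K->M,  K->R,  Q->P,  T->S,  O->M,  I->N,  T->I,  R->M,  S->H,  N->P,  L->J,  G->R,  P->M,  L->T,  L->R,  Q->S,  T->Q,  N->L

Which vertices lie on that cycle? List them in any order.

I, L, N, T

DFS with gray/black marking from L:
L gray
  Q gray
    S gray
      H gray
        R gray
          M gray
          M black
        R black
      H black
      G gray
        G→R: R black — skip
      G black
      S→R: R black — skip
    S black
    P gray
      P→M: M black — skip
      P→R: R black — skip
    P black
  Q black
  T gray
    T→G: G black — skip
    T→S: S black — skip
    I gray
      N gray
        N→L: L is gray → back edge
Back edge closes the cycle L → T → I → N → L; its vertices are {I, L, N, T}.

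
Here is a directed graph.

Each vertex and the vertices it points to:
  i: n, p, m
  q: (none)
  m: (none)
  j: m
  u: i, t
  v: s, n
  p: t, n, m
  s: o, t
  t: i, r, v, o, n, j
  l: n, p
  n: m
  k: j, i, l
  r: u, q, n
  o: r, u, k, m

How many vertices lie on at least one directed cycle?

10

A vertex is on a directed cycle iff it belongs to a strongly connected component of size ≥ 2 (or has a self-loop).
The vertices on cycles are {i, k, l, o, p, r, s, t, u, v} — 10 in total.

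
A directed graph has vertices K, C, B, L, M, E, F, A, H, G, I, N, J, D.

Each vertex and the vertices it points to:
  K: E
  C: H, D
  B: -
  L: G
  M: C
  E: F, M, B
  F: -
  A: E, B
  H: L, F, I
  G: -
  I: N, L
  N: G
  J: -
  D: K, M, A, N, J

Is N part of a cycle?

No

N lies on a cycle iff there is a path from N back to itself.
Exploring from N, it never reaches itself; equivalently, its strongly connected component is a singleton.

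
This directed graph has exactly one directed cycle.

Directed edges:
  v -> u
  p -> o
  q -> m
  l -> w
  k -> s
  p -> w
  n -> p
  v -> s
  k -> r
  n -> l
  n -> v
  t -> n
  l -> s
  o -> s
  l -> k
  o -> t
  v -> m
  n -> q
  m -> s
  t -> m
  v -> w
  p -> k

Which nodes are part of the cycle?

DFS with gray/black marking from n:
n gray
  v gray
    u gray
    u black
    s gray
    s black
    w gray
    w black
    m gray
      m→s: s black — skip
    m black
  v black
  q gray
    q→m: m black — skip
  q black
  l gray
    l→s: s black — skip
    k gray
      k→s: s black — skip
      r gray
      r black
    k black
    l→w: w black — skip
  l black
  p gray
    p→w: w black — skip
    p→k: k black — skip
    o gray
      o→s: s black — skip
      t gray
        t→m: m black — skip
        t→n: n is gray → back edge
Back edge closes the cycle n → p → o → t → n; its vertices are {n, o, p, t}.

n, o, p, t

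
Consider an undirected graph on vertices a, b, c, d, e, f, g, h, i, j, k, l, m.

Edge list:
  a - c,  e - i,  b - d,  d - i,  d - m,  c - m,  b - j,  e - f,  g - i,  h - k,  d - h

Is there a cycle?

DFS, tracking each vertex's parent; an edge to a visited non-parent vertex closes a cycle.
Start from g:
visit g (parent –)
  visit i (parent g)
    i–g: parent, skip
    visit e (parent i)
      e–i: parent, skip
      visit f (parent e)
        f–e: parent, skip
    visit d (parent i)
      visit m (parent d)
        visit c (parent m)
          visit a (parent c)
            a–c: parent, skip
          c–m: parent, skip
        m–d: parent, skip
      visit h (parent d)
        h–d: parent, skip
        visit k (parent h)
          k–h: parent, skip
      d–i: parent, skip
      visit b (parent d)
        visit j (parent b)
          j–b: parent, skip
        b–d: parent, skip
visit l (parent –)
No non-parent visited neighbor found — the graph is a forest.

No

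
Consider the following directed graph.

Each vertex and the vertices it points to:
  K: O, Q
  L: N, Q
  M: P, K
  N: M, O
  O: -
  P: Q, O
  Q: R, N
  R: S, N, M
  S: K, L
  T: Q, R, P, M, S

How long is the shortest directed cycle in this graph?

4

For each vertex v, BFS finds the shortest path from v back to v.
The shortest such closed walk is Q → N → M → P → Q, length 4.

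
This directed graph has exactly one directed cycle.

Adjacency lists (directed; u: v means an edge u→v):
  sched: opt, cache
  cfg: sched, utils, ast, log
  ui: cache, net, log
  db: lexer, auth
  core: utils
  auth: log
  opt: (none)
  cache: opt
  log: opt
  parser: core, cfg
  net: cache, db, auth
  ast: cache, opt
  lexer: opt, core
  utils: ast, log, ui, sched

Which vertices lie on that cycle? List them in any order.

db, ui, net, core, lexer, utils

DFS with gray/black marking from utils:
utils gray
  ast gray
    cache gray
      opt gray
      opt black
    cache black
    ast→opt: opt black — skip
  ast black
  log gray
    log→opt: opt black — skip
  log black
  ui gray
    ui→cache: cache black — skip
    net gray
      net→cache: cache black — skip
      db gray
        lexer gray
          lexer→opt: opt black — skip
          core gray
            core→utils: utils is gray → back edge
Back edge closes the cycle utils → ui → net → db → lexer → core → utils; its vertices are {db, ui, net, core, lexer, utils}.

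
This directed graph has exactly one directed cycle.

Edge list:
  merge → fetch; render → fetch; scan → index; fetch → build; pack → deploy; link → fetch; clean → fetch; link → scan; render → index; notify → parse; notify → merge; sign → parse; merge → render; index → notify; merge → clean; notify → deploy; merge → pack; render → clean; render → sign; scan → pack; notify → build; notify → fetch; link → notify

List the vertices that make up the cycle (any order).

DFS with gray/black marking from notify:
notify gray
  parse gray
  parse black
  build gray
  build black
  fetch gray
    fetch→build: build black — skip
  fetch black
  merge gray
    render gray
      index gray
        index→notify: notify is gray → back edge
Back edge closes the cycle notify → merge → render → index → notify; its vertices are {index, merge, notify, render}.

index, merge, notify, render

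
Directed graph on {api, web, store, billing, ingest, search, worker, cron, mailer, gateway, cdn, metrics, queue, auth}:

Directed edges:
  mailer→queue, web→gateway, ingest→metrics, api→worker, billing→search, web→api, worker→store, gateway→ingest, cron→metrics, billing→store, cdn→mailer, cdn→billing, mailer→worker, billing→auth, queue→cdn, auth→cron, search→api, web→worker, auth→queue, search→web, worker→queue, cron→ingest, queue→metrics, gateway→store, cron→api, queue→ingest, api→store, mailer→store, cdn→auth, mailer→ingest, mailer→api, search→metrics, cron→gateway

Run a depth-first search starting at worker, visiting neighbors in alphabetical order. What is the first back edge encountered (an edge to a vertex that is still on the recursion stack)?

api→worker

DFS from worker (visiting neighbors in alphabetical order); mark gray on enter, black on exit:
worker gray
  queue gray
    cdn gray
      auth gray
        cron gray
          api gray
            store gray
            store black
            api→worker: worker is gray → back edge
First back edge: api → worker.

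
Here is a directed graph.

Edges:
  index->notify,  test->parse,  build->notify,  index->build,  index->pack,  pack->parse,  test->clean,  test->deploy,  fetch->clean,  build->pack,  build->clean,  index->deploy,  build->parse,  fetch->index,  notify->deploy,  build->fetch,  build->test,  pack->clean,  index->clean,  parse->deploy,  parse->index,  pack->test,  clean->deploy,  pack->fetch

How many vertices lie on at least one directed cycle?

A vertex is on a directed cycle iff it belongs to a strongly connected component of size ≥ 2 (or has a self-loop).
The vertices on cycles are {pack, test, build, fetch, index, parse} — 6 in total.

6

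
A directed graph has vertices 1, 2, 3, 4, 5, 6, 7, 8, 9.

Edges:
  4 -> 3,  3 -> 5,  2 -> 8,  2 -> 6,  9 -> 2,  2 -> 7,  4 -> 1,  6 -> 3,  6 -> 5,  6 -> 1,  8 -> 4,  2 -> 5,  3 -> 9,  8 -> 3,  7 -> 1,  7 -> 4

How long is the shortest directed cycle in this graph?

For each vertex v, BFS finds the shortest path from v back to v.
The shortest such closed walk is 2 → 8 → 3 → 9 → 2, length 4.

4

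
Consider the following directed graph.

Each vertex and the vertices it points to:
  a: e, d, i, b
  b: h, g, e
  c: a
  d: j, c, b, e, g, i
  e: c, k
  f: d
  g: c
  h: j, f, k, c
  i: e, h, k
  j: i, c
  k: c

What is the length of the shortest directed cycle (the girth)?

3

For each vertex v, BFS finds the shortest path from v back to v.
The shortest such closed walk is a → d → c → a, length 3.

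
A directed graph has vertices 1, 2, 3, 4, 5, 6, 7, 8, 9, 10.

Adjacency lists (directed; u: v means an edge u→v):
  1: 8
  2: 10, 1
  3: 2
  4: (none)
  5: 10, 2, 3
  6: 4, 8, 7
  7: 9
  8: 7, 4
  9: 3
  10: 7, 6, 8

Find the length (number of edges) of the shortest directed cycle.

5

For each vertex v, BFS finds the shortest path from v back to v.
The shortest such closed walk is 3 → 2 → 10 → 7 → 9 → 3, length 5.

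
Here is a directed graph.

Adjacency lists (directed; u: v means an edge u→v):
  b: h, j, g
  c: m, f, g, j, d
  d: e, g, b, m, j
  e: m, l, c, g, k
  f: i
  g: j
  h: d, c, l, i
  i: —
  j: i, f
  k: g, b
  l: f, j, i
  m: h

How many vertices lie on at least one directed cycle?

7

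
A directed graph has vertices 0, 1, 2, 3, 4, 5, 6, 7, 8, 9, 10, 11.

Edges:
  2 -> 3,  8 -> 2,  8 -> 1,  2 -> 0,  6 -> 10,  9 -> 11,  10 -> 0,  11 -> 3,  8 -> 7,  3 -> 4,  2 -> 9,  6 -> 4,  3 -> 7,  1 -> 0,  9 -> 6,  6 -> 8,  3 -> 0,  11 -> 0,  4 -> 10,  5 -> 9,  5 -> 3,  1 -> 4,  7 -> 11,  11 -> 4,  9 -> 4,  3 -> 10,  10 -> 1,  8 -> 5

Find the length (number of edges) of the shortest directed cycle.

3

For each vertex v, BFS finds the shortest path from v back to v.
The shortest such closed walk is 1 → 4 → 10 → 1, length 3.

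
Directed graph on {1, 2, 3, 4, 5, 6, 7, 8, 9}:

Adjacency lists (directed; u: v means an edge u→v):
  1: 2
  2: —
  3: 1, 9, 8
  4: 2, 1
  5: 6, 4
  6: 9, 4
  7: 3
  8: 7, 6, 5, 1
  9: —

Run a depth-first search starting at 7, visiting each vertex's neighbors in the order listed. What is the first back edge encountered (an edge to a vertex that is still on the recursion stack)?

DFS from 7 (visiting each vertex's neighbors in the order listed); mark gray on enter, black on exit:
7 gray
  3 gray
    1 gray
      2 gray
      2 black
    1 black
    9 gray
    9 black
    8 gray
      8→7: 7 is gray → back edge
First back edge: 8 → 7.

8->7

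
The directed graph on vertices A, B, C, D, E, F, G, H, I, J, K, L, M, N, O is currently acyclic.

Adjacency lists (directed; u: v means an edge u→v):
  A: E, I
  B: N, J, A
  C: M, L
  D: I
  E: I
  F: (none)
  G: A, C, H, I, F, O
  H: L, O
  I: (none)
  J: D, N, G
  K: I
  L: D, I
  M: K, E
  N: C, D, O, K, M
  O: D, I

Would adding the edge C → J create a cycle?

Yes

Adding C→J creates a cycle iff J can already reach C.
Path from J: J → N → C.
So J → … → C → J is a cycle.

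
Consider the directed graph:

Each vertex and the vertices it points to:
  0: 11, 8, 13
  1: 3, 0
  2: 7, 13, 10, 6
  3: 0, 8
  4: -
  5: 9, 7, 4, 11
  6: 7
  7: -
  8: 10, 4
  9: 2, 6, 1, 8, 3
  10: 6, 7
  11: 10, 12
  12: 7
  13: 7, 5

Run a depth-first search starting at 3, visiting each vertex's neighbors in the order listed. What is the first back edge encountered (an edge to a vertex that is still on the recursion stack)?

2→13

DFS from 3 (visiting each vertex's neighbors in the order listed); mark gray on enter, black on exit:
3 gray
  0 gray
    11 gray
      10 gray
        6 gray
          7 gray
          7 black
        6 black
        10→7: 7 black — skip
      10 black
      12 gray
        12→7: 7 black — skip
      12 black
    11 black
    8 gray
      8→10: 10 black — skip
      4 gray
      4 black
    8 black
    13 gray
      13→7: 7 black — skip
      5 gray
        9 gray
          2 gray
            2→7: 7 black — skip
            2→13: 13 is gray → back edge
First back edge: 2 → 13.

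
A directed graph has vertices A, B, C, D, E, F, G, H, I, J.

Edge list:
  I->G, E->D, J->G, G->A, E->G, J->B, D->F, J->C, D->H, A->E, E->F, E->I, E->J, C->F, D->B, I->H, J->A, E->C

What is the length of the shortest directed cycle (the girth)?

3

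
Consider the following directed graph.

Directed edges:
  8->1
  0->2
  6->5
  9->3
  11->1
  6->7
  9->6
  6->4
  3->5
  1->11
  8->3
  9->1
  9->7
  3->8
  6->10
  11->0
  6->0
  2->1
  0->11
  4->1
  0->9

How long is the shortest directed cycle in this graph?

2

For each vertex v, BFS finds the shortest path from v back to v.
The shortest such closed walk is 0 → 11 → 0, length 2.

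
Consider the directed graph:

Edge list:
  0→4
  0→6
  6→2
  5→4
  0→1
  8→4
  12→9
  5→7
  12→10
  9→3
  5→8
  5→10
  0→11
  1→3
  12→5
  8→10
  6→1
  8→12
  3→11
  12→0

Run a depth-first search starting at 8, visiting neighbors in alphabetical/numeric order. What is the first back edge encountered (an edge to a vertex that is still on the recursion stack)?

DFS from 8 (visiting neighbors in alphabetical/numeric order); mark gray on enter, black on exit:
8 gray
  4 gray
  4 black
  10 gray
  10 black
  12 gray
    0 gray
      1 gray
        3 gray
          11 gray
          11 black
        3 black
      1 black
      0→4: 4 black — skip
      6 gray
        6→1: 1 black — skip
        2 gray
        2 black
      6 black
      0→11: 11 black — skip
    0 black
    5 gray
      5→4: 4 black — skip
      7 gray
      7 black
      5→8: 8 is gray → back edge
First back edge: 5 → 8.

5->8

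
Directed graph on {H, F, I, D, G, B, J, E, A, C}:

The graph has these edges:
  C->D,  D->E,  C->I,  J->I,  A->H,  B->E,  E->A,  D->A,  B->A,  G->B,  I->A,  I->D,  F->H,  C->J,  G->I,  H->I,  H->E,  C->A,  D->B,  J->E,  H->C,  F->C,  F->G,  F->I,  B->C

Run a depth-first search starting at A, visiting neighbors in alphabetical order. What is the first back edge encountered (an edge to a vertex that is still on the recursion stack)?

C->A

DFS from A (visiting neighbors in alphabetical order); mark gray on enter, black on exit:
A gray
  H gray
    C gray
      C→A: A is gray → back edge
First back edge: C → A.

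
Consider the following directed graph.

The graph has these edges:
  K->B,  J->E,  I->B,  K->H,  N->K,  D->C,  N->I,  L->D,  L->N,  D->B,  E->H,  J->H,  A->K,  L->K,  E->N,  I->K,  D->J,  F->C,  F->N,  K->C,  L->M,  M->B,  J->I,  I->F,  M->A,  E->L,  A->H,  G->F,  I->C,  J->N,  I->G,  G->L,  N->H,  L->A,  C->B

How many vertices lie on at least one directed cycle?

A vertex is on a directed cycle iff it belongs to a strongly connected component of size ≥ 2 (or has a self-loop).
The vertices on cycles are {D, E, F, G, I, J, L, N} — 8 in total.

8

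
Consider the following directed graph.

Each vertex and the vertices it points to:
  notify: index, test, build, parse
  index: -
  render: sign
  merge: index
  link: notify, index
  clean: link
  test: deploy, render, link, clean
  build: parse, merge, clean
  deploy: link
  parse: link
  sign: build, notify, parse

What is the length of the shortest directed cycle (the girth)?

3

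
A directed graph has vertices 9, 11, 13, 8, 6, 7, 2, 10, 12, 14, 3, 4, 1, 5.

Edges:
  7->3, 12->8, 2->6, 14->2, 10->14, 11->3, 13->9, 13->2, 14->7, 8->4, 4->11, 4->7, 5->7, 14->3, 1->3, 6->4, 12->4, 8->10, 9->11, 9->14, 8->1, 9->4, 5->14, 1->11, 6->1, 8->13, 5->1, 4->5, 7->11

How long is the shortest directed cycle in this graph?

5

For each vertex v, BFS finds the shortest path from v back to v.
The shortest such closed walk is 2 → 6 → 4 → 5 → 14 → 2, length 5.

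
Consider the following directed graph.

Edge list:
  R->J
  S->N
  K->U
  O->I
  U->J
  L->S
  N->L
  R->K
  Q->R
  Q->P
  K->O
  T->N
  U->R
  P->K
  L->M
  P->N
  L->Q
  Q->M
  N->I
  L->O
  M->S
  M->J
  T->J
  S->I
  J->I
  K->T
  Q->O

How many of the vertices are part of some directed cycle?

10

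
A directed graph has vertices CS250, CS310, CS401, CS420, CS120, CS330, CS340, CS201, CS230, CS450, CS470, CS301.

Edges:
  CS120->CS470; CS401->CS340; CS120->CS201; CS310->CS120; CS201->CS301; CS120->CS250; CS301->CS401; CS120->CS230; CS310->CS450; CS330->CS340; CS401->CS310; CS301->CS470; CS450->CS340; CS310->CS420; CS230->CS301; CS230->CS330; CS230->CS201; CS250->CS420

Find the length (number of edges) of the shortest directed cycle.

For each vertex v, BFS finds the shortest path from v back to v.
The shortest such closed walk is CS310 → CS120 → CS230 → CS301 → CS401 → CS310, length 5.

5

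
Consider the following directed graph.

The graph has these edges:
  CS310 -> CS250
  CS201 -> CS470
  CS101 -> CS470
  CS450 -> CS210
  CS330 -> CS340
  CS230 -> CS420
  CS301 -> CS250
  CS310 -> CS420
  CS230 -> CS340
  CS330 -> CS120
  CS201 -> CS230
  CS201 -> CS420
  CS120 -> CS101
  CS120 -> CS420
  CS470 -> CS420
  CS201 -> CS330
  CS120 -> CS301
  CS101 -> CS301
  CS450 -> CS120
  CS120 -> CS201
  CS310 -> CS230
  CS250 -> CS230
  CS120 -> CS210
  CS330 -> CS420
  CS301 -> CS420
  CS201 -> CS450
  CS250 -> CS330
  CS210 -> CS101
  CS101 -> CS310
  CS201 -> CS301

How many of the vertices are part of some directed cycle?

9

A vertex is on a directed cycle iff it belongs to a strongly connected component of size ≥ 2 (or has a self-loop).
The vertices on cycles are {CS101, CS120, CS201, CS210, CS250, CS301, CS310, CS330, CS450} — 9 in total.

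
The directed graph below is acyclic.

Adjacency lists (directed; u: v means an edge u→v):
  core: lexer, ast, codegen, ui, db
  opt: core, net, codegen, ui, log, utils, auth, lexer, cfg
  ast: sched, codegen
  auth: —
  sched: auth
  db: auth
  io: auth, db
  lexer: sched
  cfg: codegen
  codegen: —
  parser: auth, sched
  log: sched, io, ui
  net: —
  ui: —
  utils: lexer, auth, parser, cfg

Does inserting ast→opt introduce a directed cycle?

Adding ast→opt creates a cycle iff opt can already reach ast.
Path from opt: opt → core → ast.
So opt → … → ast → opt is a cycle.

Yes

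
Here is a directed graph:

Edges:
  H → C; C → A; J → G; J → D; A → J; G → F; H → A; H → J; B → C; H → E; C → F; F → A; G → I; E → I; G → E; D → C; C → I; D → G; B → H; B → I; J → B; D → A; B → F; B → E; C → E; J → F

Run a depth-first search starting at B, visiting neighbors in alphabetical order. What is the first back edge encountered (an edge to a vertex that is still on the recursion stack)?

J→B

DFS from B (visiting neighbors in alphabetical order); mark gray on enter, black on exit:
B gray
  C gray
    A gray
      J gray
        J→B: B is gray → back edge
First back edge: J → B.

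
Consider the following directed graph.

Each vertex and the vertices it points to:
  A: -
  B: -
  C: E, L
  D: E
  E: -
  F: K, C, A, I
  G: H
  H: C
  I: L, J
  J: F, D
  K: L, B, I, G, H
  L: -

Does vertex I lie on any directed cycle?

I is on a cycle iff I can reach itself via ≥1 edge.
I → J → F → I — yes.

Yes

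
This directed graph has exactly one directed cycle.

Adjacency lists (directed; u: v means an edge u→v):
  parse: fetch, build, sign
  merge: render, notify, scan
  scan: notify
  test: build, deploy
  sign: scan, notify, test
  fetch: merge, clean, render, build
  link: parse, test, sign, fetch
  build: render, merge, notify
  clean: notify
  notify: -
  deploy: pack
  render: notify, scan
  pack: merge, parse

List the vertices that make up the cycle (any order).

DFS with gray/black marking from parse:
parse gray
  fetch gray
    merge gray
      render gray
        notify gray
        notify black
        scan gray
          scan→notify: notify black — skip
        scan black
      render black
      merge→notify: notify black — skip
      merge→scan: scan black — skip
    merge black
    clean gray
      clean→notify: notify black — skip
    clean black
    fetch→render: render black — skip
    build gray
      build→render: render black — skip
      build→merge: merge black — skip
      build→notify: notify black — skip
    build black
  fetch black
  parse→build: build black — skip
  sign gray
    sign→scan: scan black — skip
    sign→notify: notify black — skip
    test gray
      test→build: build black — skip
      deploy gray
        pack gray
          pack→merge: merge black — skip
          pack→parse: parse is gray → back edge
Back edge closes the cycle parse → sign → test → deploy → pack → parse; its vertices are {pack, sign, test, parse, deploy}.

pack, sign, test, parse, deploy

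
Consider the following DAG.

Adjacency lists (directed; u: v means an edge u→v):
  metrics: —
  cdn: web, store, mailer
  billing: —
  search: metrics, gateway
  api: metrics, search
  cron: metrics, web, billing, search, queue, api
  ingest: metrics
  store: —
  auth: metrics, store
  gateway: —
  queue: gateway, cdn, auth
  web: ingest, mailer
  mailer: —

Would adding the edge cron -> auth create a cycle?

No

Adding cron→auth creates a cycle iff auth can already reach cron.
Explore from auth: no path reaches cron. The graph stays acyclic.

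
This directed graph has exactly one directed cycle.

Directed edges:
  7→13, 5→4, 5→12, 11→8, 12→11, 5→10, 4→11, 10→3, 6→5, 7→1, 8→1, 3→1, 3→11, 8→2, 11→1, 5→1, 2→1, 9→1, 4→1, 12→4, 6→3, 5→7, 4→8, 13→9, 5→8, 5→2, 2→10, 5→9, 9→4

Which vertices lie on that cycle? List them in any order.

DFS with gray/black marking from 2:
2 gray
  1 gray
  1 black
  10 gray
    3 gray
      3→1: 1 black — skip
      11 gray
        11→1: 1 black — skip
        8 gray
          8→2: 2 is gray → back edge
Back edge closes the cycle 2 → 10 → 3 → 11 → 8 → 2; its vertices are {2, 3, 8, 10, 11}.

2, 3, 8, 10, 11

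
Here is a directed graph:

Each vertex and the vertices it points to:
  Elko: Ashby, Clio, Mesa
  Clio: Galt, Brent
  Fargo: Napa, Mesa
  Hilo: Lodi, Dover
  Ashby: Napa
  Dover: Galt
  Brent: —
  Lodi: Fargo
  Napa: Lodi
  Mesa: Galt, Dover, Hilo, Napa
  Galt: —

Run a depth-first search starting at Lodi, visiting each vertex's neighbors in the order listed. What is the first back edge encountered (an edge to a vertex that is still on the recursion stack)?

Napa->Lodi

DFS from Lodi (visiting each vertex's neighbors in the order listed); mark gray on enter, black on exit:
Lodi gray
  Fargo gray
    Napa gray
      Napa→Lodi: Lodi is gray → back edge
First back edge: Napa → Lodi.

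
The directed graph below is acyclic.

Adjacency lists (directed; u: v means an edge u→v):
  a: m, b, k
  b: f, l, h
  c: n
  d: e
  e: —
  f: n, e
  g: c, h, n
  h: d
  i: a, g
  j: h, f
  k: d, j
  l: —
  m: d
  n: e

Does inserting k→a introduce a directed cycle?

Yes

Adding k→a creates a cycle iff a can already reach k.
Path from a: a → k.
So a → … → k → a is a cycle.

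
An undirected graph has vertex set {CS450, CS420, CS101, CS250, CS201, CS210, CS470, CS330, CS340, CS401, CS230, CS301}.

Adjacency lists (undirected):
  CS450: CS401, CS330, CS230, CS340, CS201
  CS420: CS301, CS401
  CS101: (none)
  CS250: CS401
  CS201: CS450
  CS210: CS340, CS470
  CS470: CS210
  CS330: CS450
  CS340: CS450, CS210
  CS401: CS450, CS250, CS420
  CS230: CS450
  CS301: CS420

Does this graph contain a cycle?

DFS, tracking each vertex's parent; an edge to a visited non-parent vertex closes a cycle.
Start from CS340:
visit CS340 (parent –)
  visit CS450 (parent CS340)
    visit CS401 (parent CS450)
      CS401–CS450: parent, skip
      visit CS250 (parent CS401)
        CS250–CS401: parent, skip
      visit CS420 (parent CS401)
        visit CS301 (parent CS420)
          CS301–CS420: parent, skip
        CS420–CS401: parent, skip
    visit CS330 (parent CS450)
      CS330–CS450: parent, skip
    visit CS230 (parent CS450)
      CS230–CS450: parent, skip
    CS450–CS340: parent, skip
    visit CS201 (parent CS450)
      CS201–CS450: parent, skip
  visit CS210 (parent CS340)
    CS210–CS340: parent, skip
    visit CS470 (parent CS210)
      CS470–CS210: parent, skip
visit CS101 (parent –)
No non-parent visited neighbor found — the graph is a forest.

No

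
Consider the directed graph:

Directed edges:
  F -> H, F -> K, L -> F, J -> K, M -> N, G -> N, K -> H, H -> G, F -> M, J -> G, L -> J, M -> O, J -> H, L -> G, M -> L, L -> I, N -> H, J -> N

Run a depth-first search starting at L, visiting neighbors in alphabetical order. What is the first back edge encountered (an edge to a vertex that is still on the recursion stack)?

N->H

DFS from L (visiting neighbors in alphabetical order); mark gray on enter, black on exit:
L gray
  F gray
    H gray
      G gray
        N gray
          N→H: H is gray → back edge
First back edge: N → H.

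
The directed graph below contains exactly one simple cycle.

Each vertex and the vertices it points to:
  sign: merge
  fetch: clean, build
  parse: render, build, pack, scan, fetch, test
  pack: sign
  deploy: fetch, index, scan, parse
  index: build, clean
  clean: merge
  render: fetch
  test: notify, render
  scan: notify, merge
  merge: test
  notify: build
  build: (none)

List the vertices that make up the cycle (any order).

DFS with gray/black marking from test:
test gray
  notify gray
    build gray
    build black
  notify black
  render gray
    fetch gray
      clean gray
        merge gray
          merge→test: test is gray → back edge
Back edge closes the cycle test → render → fetch → clean → merge → test; its vertices are {test, clean, fetch, merge, render}.

test, clean, fetch, merge, render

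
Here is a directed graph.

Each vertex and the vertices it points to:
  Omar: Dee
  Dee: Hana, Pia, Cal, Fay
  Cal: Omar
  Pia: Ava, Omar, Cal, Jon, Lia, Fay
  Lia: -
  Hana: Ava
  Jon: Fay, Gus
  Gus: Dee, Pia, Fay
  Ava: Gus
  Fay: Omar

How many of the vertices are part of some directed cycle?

9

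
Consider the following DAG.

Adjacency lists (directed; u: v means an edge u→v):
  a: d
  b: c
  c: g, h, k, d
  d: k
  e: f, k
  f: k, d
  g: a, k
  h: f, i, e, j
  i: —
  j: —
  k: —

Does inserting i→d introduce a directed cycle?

No

Adding i→d creates a cycle iff d can already reach i.
Explore from d: no path reaches i. The graph stays acyclic.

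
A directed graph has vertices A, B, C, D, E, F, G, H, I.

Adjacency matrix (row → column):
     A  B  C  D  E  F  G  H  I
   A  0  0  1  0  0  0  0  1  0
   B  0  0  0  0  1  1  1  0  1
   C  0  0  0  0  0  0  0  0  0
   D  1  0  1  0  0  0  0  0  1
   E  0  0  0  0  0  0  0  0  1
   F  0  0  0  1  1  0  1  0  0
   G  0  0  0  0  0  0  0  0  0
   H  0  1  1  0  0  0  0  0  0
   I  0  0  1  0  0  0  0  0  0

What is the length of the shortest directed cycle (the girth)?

5

For each vertex v, BFS finds the shortest path from v back to v.
The shortest such closed walk is B → F → D → A → H → B, length 5.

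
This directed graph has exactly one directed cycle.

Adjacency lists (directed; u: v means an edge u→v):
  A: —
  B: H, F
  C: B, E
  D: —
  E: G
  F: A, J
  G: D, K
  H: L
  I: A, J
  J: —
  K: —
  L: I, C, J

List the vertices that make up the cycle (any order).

DFS with gray/black marking from C:
C gray
  B gray
    H gray
      L gray
        I gray
          A gray
          A black
          J gray
          J black
        I black
        L→C: C is gray → back edge
Back edge closes the cycle C → B → H → L → C; its vertices are {B, C, H, L}.

B, C, H, L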